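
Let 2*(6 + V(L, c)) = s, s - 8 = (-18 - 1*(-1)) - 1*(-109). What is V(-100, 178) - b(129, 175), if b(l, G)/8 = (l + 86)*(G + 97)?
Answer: -467796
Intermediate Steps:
s = 100 (s = 8 + ((-18 - 1*(-1)) - 1*(-109)) = 8 + ((-18 + 1) + 109) = 8 + (-17 + 109) = 8 + 92 = 100)
V(L, c) = 44 (V(L, c) = -6 + (½)*100 = -6 + 50 = 44)
b(l, G) = 8*(86 + l)*(97 + G) (b(l, G) = 8*((l + 86)*(G + 97)) = 8*((86 + l)*(97 + G)) = 8*(86 + l)*(97 + G))
V(-100, 178) - b(129, 175) = 44 - (66736 + 688*175 + 776*129 + 8*175*129) = 44 - (66736 + 120400 + 100104 + 180600) = 44 - 1*467840 = 44 - 467840 = -467796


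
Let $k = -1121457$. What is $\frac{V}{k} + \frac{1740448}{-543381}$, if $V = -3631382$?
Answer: $\frac{2376265534}{67708714013} \approx 0.035095$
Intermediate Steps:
$\frac{V}{k} + \frac{1740448}{-543381} = - \frac{3631382}{-1121457} + \frac{1740448}{-543381} = \left(-3631382\right) \left(- \frac{1}{1121457}\right) + 1740448 \left(- \frac{1}{543381}\right) = \frac{3631382}{1121457} - \frac{1740448}{543381} = \frac{2376265534}{67708714013}$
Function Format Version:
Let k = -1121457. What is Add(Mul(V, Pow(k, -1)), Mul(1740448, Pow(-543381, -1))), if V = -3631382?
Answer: Rational(2376265534, 67708714013) ≈ 0.035095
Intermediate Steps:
Add(Mul(V, Pow(k, -1)), Mul(1740448, Pow(-543381, -1))) = Add(Mul(-3631382, Pow(-1121457, -1)), Mul(1740448, Pow(-543381, -1))) = Add(Mul(-3631382, Rational(-1, 1121457)), Mul(1740448, Rational(-1, 543381))) = Add(Rational(3631382, 1121457), Rational(-1740448, 543381)) = Rational(2376265534, 67708714013)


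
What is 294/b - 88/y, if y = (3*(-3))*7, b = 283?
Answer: 43426/17829 ≈ 2.4357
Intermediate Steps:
y = -63 (y = -9*7 = -63)
294/b - 88/y = 294/283 - 88/(-63) = 294*(1/283) - 88*(-1/63) = 294/283 + 88/63 = 43426/17829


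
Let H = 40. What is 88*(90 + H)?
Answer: 11440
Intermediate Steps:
88*(90 + H) = 88*(90 + 40) = 88*130 = 11440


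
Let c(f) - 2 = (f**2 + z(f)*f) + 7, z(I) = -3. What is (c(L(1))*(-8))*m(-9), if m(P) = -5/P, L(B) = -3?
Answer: -120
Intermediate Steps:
c(f) = 9 + f**2 - 3*f (c(f) = 2 + ((f**2 - 3*f) + 7) = 2 + (7 + f**2 - 3*f) = 9 + f**2 - 3*f)
(c(L(1))*(-8))*m(-9) = ((9 + (-3)**2 - 3*(-3))*(-8))*(-5/(-9)) = ((9 + 9 + 9)*(-8))*(-5*(-1/9)) = (27*(-8))*(5/9) = -216*5/9 = -120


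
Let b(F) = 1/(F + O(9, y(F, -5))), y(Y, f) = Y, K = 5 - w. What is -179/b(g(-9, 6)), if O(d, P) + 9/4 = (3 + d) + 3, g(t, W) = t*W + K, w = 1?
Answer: 26671/4 ≈ 6667.8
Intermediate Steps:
K = 4 (K = 5 - 1*1 = 5 - 1 = 4)
g(t, W) = 4 + W*t (g(t, W) = t*W + 4 = W*t + 4 = 4 + W*t)
O(d, P) = 15/4 + d (O(d, P) = -9/4 + ((3 + d) + 3) = -9/4 + (6 + d) = 15/4 + d)
b(F) = 1/(51/4 + F) (b(F) = 1/(F + (15/4 + 9)) = 1/(F + 51/4) = 1/(51/4 + F))
-179/b(g(-9, 6)) = -179/(4/(51 + 4*(4 + 6*(-9)))) = -179/(4/(51 + 4*(4 - 54))) = -179/(4/(51 + 4*(-50))) = -179/(4/(51 - 200)) = -179/(4/(-149)) = -179/(4*(-1/149)) = -179/(-4/149) = -179*(-149/4) = 26671/4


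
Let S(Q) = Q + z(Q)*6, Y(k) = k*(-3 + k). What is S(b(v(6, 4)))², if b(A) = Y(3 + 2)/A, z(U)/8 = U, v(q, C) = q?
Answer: 60025/9 ≈ 6669.4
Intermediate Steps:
z(U) = 8*U
b(A) = 10/A (b(A) = ((3 + 2)*(-3 + (3 + 2)))/A = (5*(-3 + 5))/A = (5*2)/A = 10/A)
S(Q) = 49*Q (S(Q) = Q + (8*Q)*6 = Q + 48*Q = 49*Q)
S(b(v(6, 4)))² = (49*(10/6))² = (49*(10*(⅙)))² = (49*(5/3))² = (245/3)² = 60025/9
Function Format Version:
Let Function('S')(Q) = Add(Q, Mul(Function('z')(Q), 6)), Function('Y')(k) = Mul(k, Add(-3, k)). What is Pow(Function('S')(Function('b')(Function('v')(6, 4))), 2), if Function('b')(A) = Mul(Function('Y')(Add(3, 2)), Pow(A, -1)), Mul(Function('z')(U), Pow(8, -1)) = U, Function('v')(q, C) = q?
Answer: Rational(60025, 9) ≈ 6669.4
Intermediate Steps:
Function('z')(U) = Mul(8, U)
Function('b')(A) = Mul(10, Pow(A, -1)) (Function('b')(A) = Mul(Mul(Add(3, 2), Add(-3, Add(3, 2))), Pow(A, -1)) = Mul(Mul(5, Add(-3, 5)), Pow(A, -1)) = Mul(Mul(5, 2), Pow(A, -1)) = Mul(10, Pow(A, -1)))
Function('S')(Q) = Mul(49, Q) (Function('S')(Q) = Add(Q, Mul(Mul(8, Q), 6)) = Add(Q, Mul(48, Q)) = Mul(49, Q))
Pow(Function('S')(Function('b')(Function('v')(6, 4))), 2) = Pow(Mul(49, Mul(10, Pow(6, -1))), 2) = Pow(Mul(49, Mul(10, Rational(1, 6))), 2) = Pow(Mul(49, Rational(5, 3)), 2) = Pow(Rational(245, 3), 2) = Rational(60025, 9)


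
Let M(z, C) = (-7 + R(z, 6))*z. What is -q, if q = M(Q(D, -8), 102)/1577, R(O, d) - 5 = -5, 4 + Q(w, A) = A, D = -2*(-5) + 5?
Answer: -84/1577 ≈ -0.053266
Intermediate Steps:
D = 15 (D = 10 + 5 = 15)
Q(w, A) = -4 + A
R(O, d) = 0 (R(O, d) = 5 - 5 = 0)
M(z, C) = -7*z (M(z, C) = (-7 + 0)*z = -7*z)
q = 84/1577 (q = -7*(-4 - 8)/1577 = -7*(-12)*(1/1577) = 84*(1/1577) = 84/1577 ≈ 0.053266)
-q = -1*84/1577 = -84/1577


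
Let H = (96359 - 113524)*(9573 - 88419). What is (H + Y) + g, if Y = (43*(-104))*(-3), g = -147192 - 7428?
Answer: 1353250386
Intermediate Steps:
H = 1353391590 (H = -17165*(-78846) = 1353391590)
g = -154620
Y = 13416 (Y = -4472*(-3) = 13416)
(H + Y) + g = (1353391590 + 13416) - 154620 = 1353405006 - 154620 = 1353250386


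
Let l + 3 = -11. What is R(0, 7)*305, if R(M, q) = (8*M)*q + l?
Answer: -4270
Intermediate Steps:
l = -14 (l = -3 - 11 = -14)
R(M, q) = -14 + 8*M*q (R(M, q) = (8*M)*q - 14 = 8*M*q - 14 = -14 + 8*M*q)
R(0, 7)*305 = (-14 + 8*0*7)*305 = (-14 + 0)*305 = -14*305 = -4270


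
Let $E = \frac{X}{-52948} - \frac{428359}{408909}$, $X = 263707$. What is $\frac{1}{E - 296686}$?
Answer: $- \frac{21650913732}{6423653504410147} \approx -3.3705 \cdot 10^{-6}$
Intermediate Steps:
$E = - \frac{130512917995}{21650913732}$ ($E = \frac{263707}{-52948} - \frac{428359}{408909} = 263707 \left(- \frac{1}{52948}\right) - \frac{428359}{408909} = - \frac{263707}{52948} - \frac{428359}{408909} = - \frac{130512917995}{21650913732} \approx -6.0281$)
$\frac{1}{E - 296686} = \frac{1}{- \frac{130512917995}{21650913732} - 296686} = \frac{1}{- \frac{6423653504410147}{21650913732}} = - \frac{21650913732}{6423653504410147}$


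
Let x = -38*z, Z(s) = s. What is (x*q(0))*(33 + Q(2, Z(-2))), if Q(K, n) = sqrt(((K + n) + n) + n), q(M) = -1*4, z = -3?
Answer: -15048 - 912*I ≈ -15048.0 - 912.0*I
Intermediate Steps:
q(M) = -4
Q(K, n) = sqrt(K + 3*n) (Q(K, n) = sqrt((K + 2*n) + n) = sqrt(K + 3*n))
x = 114 (x = -38*(-3) = 114)
(x*q(0))*(33 + Q(2, Z(-2))) = (114*(-4))*(33 + sqrt(2 + 3*(-2))) = -456*(33 + sqrt(2 - 6)) = -456*(33 + sqrt(-4)) = -456*(33 + 2*I) = -15048 - 912*I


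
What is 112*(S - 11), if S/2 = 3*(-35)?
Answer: -24752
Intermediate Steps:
S = -210 (S = 2*(3*(-35)) = 2*(-105) = -210)
112*(S - 11) = 112*(-210 - 11) = 112*(-221) = -24752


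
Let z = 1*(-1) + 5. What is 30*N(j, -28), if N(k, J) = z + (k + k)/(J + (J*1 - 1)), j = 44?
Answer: 1400/19 ≈ 73.684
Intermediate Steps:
z = 4 (z = -1 + 5 = 4)
N(k, J) = 4 + 2*k/(-1 + 2*J) (N(k, J) = 4 + (k + k)/(J + (J*1 - 1)) = 4 + (2*k)/(J + (J - 1)) = 4 + (2*k)/(J + (-1 + J)) = 4 + (2*k)/(-1 + 2*J) = 4 + 2*k/(-1 + 2*J))
30*N(j, -28) = 30*(2*(-2 + 44 + 4*(-28))/(-1 + 2*(-28))) = 30*(2*(-2 + 44 - 112)/(-1 - 56)) = 30*(2*(-70)/(-57)) = 30*(2*(-1/57)*(-70)) = 30*(140/57) = 1400/19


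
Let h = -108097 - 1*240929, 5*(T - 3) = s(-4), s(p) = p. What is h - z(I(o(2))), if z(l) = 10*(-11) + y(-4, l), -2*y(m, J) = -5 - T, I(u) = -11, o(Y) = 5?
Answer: -1744598/5 ≈ -3.4892e+5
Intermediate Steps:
T = 11/5 (T = 3 + (⅕)*(-4) = 3 - ⅘ = 11/5 ≈ 2.2000)
y(m, J) = 18/5 (y(m, J) = -(-5 - 1*11/5)/2 = -(-5 - 11/5)/2 = -½*(-36/5) = 18/5)
z(l) = -532/5 (z(l) = 10*(-11) + 18/5 = -110 + 18/5 = -532/5)
h = -349026 (h = -108097 - 240929 = -349026)
h - z(I(o(2))) = -349026 - 1*(-532/5) = -349026 + 532/5 = -1744598/5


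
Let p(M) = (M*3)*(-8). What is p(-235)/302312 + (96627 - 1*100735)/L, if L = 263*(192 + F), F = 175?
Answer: -87189907/3647432069 ≈ -0.023904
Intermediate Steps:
L = 96521 (L = 263*(192 + 175) = 263*367 = 96521)
p(M) = -24*M (p(M) = (3*M)*(-8) = -24*M)
p(-235)/302312 + (96627 - 1*100735)/L = -24*(-235)/302312 + (96627 - 1*100735)/96521 = 5640*(1/302312) + (96627 - 100735)*(1/96521) = 705/37789 - 4108*1/96521 = 705/37789 - 4108/96521 = -87189907/3647432069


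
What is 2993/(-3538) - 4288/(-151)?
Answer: 14719001/534238 ≈ 27.551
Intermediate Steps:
2993/(-3538) - 4288/(-151) = 2993*(-1/3538) - 4288*(-1/151) = -2993/3538 + 4288/151 = 14719001/534238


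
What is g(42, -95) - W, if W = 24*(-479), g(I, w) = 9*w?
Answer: 10641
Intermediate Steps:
W = -11496
g(42, -95) - W = 9*(-95) - 1*(-11496) = -855 + 11496 = 10641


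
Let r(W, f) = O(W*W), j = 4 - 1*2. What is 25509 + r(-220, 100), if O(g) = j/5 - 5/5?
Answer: 127542/5 ≈ 25508.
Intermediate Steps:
j = 2 (j = 4 - 2 = 2)
O(g) = -⅗ (O(g) = 2/5 - 5/5 = 2*(⅕) - 5*⅕ = ⅖ - 1 = -⅗)
r(W, f) = -⅗
25509 + r(-220, 100) = 25509 - ⅗ = 127542/5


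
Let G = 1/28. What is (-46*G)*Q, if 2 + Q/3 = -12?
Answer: 69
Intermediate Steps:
G = 1/28 ≈ 0.035714
Q = -42 (Q = -6 + 3*(-12) = -6 - 36 = -42)
(-46*G)*Q = -46*1/28*(-42) = -23/14*(-42) = 69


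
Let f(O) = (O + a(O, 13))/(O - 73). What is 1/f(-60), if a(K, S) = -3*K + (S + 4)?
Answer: -133/137 ≈ -0.97080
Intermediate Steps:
a(K, S) = 4 + S - 3*K (a(K, S) = -3*K + (4 + S) = 4 + S - 3*K)
f(O) = (17 - 2*O)/(-73 + O) (f(O) = (O + (4 + 13 - 3*O))/(O - 73) = (O + (17 - 3*O))/(-73 + O) = (17 - 2*O)/(-73 + O))
1/f(-60) = 1/((17 - 2*(-60))/(-73 - 60)) = 1/((17 + 120)/(-133)) = 1/(-1/133*137) = 1/(-137/133) = -133/137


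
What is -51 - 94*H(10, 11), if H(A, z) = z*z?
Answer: -11425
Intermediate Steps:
H(A, z) = z**2
-51 - 94*H(10, 11) = -51 - 94*11**2 = -51 - 94*121 = -51 - 11374 = -11425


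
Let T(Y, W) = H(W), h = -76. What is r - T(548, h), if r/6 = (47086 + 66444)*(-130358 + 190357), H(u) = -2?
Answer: 40870118822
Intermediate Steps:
T(Y, W) = -2
r = 40870118820 (r = 6*((47086 + 66444)*(-130358 + 190357)) = 6*(113530*59999) = 6*6811686470 = 40870118820)
r - T(548, h) = 40870118820 - 1*(-2) = 40870118820 + 2 = 40870118822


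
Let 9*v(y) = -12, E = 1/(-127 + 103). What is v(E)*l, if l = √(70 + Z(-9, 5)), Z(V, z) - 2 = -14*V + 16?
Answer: -4*√214/3 ≈ -19.505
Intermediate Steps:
E = -1/24 (E = 1/(-24) = -1/24 ≈ -0.041667)
v(y) = -4/3 (v(y) = (⅑)*(-12) = -4/3)
Z(V, z) = 18 - 14*V (Z(V, z) = 2 + (-14*V + 16) = 2 + (16 - 14*V) = 18 - 14*V)
l = √214 (l = √(70 + (18 - 14*(-9))) = √(70 + (18 + 126)) = √(70 + 144) = √214 ≈ 14.629)
v(E)*l = -4*√214/3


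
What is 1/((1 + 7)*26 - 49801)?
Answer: -1/49593 ≈ -2.0164e-5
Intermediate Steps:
1/((1 + 7)*26 - 49801) = 1/(8*26 - 49801) = 1/(208 - 49801) = 1/(-49593) = -1/49593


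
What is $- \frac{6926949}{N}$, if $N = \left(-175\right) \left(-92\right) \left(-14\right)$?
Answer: $\frac{6926949}{225400} \approx 30.732$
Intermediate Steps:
$N = -225400$ ($N = 16100 \left(-14\right) = -225400$)
$- \frac{6926949}{N} = - \frac{6926949}{-225400} = \left(-6926949\right) \left(- \frac{1}{225400}\right) = \frac{6926949}{225400}$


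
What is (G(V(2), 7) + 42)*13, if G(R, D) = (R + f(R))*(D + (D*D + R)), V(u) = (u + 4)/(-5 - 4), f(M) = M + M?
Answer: -2678/3 ≈ -892.67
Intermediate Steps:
f(M) = 2*M
V(u) = -4/9 - u/9 (V(u) = (4 + u)/(-9) = (4 + u)*(-1/9) = -4/9 - u/9)
G(R, D) = 3*R*(D + R + D**2) (G(R, D) = (R + 2*R)*(D + (D*D + R)) = (3*R)*(D + (D**2 + R)) = (3*R)*(D + (R + D**2)) = (3*R)*(D + R + D**2) = 3*R*(D + R + D**2))
(G(V(2), 7) + 42)*13 = (3*(-4/9 - 1/9*2)*(7 + (-4/9 - 1/9*2) + 7**2) + 42)*13 = (3*(-4/9 - 2/9)*(7 + (-4/9 - 2/9) + 49) + 42)*13 = (3*(-2/3)*(7 - 2/3 + 49) + 42)*13 = (3*(-2/3)*(166/3) + 42)*13 = (-332/3 + 42)*13 = -206/3*13 = -2678/3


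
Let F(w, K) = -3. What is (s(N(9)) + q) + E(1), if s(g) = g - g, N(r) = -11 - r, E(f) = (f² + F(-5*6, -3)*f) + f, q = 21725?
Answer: 21724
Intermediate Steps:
E(f) = f² - 2*f (E(f) = (f² - 3*f) + f = f² - 2*f)
s(g) = 0
(s(N(9)) + q) + E(1) = (0 + 21725) + 1*(-2 + 1) = 21725 + 1*(-1) = 21725 - 1 = 21724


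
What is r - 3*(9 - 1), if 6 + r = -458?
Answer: -488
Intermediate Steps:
r = -464 (r = -6 - 458 = -464)
r - 3*(9 - 1) = -464 - 3*(9 - 1) = -464 - 3*8 = -464 - 1*24 = -464 - 24 = -488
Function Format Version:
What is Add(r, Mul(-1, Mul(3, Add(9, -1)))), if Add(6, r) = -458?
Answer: -488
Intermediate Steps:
r = -464 (r = Add(-6, -458) = -464)
Add(r, Mul(-1, Mul(3, Add(9, -1)))) = Add(-464, Mul(-1, Mul(3, Add(9, -1)))) = Add(-464, Mul(-1, Mul(3, 8))) = Add(-464, Mul(-1, 24)) = Add(-464, -24) = -488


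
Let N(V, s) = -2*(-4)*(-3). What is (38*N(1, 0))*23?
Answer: -20976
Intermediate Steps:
N(V, s) = -24 (N(V, s) = 8*(-3) = -24)
(38*N(1, 0))*23 = (38*(-24))*23 = -912*23 = -20976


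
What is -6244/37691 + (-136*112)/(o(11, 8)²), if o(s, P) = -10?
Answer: -143683428/942275 ≈ -152.49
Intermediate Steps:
-6244/37691 + (-136*112)/(o(11, 8)²) = -6244/37691 + (-136*112)/((-10)²) = -6244*1/37691 - 15232/100 = -6244/37691 - 15232*1/100 = -6244/37691 - 3808/25 = -143683428/942275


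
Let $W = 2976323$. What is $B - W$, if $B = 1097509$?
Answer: $-1878814$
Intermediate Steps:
$B - W = 1097509 - 2976323 = -1878814$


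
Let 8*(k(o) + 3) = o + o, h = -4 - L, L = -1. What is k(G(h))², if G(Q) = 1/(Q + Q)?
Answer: 5329/576 ≈ 9.2517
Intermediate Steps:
h = -3 (h = -4 - 1*(-1) = -4 + 1 = -3)
G(Q) = 1/(2*Q)
k(o) = -3 + o/4 (k(o) = -3 + (o + o)/8 = -3 + (2*o)/8 = -3 + o/4)
k(G(h))² = (-3 + ((½)/(-3))/4)² = (-3 + ((½)*(-⅓))/4)² = (-3 + (¼)*(-⅙))² = (-3 - 1/24)² = (-73/24)² = 5329/576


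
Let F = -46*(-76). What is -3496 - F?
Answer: -6992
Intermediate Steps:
F = 3496
-3496 - F = -3496 - 1*3496 = -3496 - 3496 = -6992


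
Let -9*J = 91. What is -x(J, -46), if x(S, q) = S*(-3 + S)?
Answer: -10738/81 ≈ -132.57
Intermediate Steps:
J = -91/9 (J = -⅑*91 = -91/9 ≈ -10.111)
-x(J, -46) = -(-91)*(-3 - 91/9)/9 = -(-91)*(-118)/(9*9) = -1*10738/81 = -10738/81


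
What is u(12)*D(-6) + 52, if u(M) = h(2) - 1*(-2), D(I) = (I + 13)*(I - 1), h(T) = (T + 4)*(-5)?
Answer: 1424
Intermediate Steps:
h(T) = -20 - 5*T (h(T) = (4 + T)*(-5) = -20 - 5*T)
D(I) = (-1 + I)*(13 + I) (D(I) = (13 + I)*(-1 + I) = (-1 + I)*(13 + I))
u(M) = -28 (u(M) = (-20 - 5*2) - 1*(-2) = (-20 - 10) + 2 = -30 + 2 = -28)
u(12)*D(-6) + 52 = -28*(-13 + (-6)**2 + 12*(-6)) + 52 = -28*(-13 + 36 - 72) + 52 = -28*(-49) + 52 = 1372 + 52 = 1424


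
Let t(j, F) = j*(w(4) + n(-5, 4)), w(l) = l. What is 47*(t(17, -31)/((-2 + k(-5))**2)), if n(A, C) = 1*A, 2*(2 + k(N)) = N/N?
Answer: -3196/49 ≈ -65.224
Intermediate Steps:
k(N) = -3/2 (k(N) = -2 + (N/N)/2 = -2 + (1/2)*1 = -2 + 1/2 = -3/2)
n(A, C) = A
t(j, F) = -j (t(j, F) = j*(4 - 5) = j*(-1) = -j)
47*(t(17, -31)/((-2 + k(-5))**2)) = 47*((-1*17)/((-2 - 3/2)**2)) = 47*(-17/((-7/2)**2)) = 47*(-17/49/4) = 47*(-17*4/49) = 47*(-68/49) = -3196/49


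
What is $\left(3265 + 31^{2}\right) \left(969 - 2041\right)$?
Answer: $-4530272$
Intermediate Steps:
$\left(3265 + 31^{2}\right) \left(969 - 2041\right) = \left(3265 + 961\right) \left(-1072\right) = 4226 \left(-1072\right) = -4530272$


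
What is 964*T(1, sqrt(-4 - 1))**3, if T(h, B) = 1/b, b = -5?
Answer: -964/125 ≈ -7.7120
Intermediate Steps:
T(h, B) = -1/5 (T(h, B) = 1/(-5) = 1*(-1/5) = -1/5)
964*T(1, sqrt(-4 - 1))**3 = 964*(-1/5)**3 = 964*(-1/125) = -964/125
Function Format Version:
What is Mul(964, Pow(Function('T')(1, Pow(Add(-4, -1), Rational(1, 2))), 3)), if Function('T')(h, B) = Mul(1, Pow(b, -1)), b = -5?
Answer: Rational(-964, 125) ≈ -7.7120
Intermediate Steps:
Function('T')(h, B) = Rational(-1, 5) (Function('T')(h, B) = Mul(1, Pow(-5, -1)) = Mul(1, Rational(-1, 5)) = Rational(-1, 5))
Mul(964, Pow(Function('T')(1, Pow(Add(-4, -1), Rational(1, 2))), 3)) = Mul(964, Pow(Rational(-1, 5), 3)) = Mul(964, Rational(-1, 125)) = Rational(-964, 125)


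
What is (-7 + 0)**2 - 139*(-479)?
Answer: 66630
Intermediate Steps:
(-7 + 0)**2 - 139*(-479) = (-7)**2 + 66581 = 49 + 66581 = 66630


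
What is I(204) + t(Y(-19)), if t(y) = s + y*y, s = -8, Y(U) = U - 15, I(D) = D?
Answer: 1352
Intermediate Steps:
Y(U) = -15 + U
t(y) = -8 + y**2 (t(y) = -8 + y*y = -8 + y**2)
I(204) + t(Y(-19)) = 204 + (-8 + (-15 - 19)**2) = 204 + (-8 + (-34)**2) = 204 + (-8 + 1156) = 204 + 1148 = 1352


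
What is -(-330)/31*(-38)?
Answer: -12540/31 ≈ -404.52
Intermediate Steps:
-(-330)/31*(-38) = -33*(-10/31)*(-38) = (330/31)*(-38) = -12540/31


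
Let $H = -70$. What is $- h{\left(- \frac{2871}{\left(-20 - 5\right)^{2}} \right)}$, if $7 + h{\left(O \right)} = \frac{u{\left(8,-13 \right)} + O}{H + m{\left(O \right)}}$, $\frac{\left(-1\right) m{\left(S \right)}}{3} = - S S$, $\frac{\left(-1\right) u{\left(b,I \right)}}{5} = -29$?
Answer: $\frac{73157039}{2615827} \approx 27.967$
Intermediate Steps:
$u{\left(b,I \right)} = 145$ ($u{\left(b,I \right)} = \left(-5\right) \left(-29\right) = 145$)
$m{\left(S \right)} = 3 S^{2}$ ($m{\left(S \right)} = - 3 - S S = - 3 \left(- S^{2}\right) = 3 S^{2}$)
$h{\left(O \right)} = -7 + \frac{145 + O}{-70 + 3 O^{2}}$
$- h{\left(- \frac{2871}{\left(-20 - 5\right)^{2}} \right)} = - \frac{635 - \frac{2871}{\left(-20 - 5\right)^{2}} - 21 \left(- \frac{2871}{\left(-20 - 5\right)^{2}}\right)^{2}}{-70 + 3 \left(- \frac{2871}{\left(-20 - 5\right)^{2}}\right)^{2}} = - \frac{635 - \frac{2871}{\left(-25\right)^{2}} - 21 \left(- \frac{2871}{\left(-25\right)^{2}}\right)^{2}}{-70 + 3 \left(- \frac{2871}{\left(-25\right)^{2}}\right)^{2}} = - \frac{635 - \frac{2871}{625} - 21 \left(- \frac{2871}{625}\right)^{2}}{-70 + 3 \left(- \frac{2871}{625}\right)^{2}} = - \frac{635 - \frac{2871}{625} - \frac{173095461}{390625}}{-70 + 3 \cdot \frac{8242641}{390625}} = - \frac{635 - \frac{2871}{625} - \frac{173095461}{390625}}{-70 + \frac{24727923}{390625}} = - \frac{73157039}{\left(- \frac{2615827}{390625}\right) 390625} = - \frac{\left(-390625\right) 73157039}{2615827 \cdot 390625} = \left(-1\right) \left(- \frac{73157039}{2615827}\right) = \frac{73157039}{2615827}$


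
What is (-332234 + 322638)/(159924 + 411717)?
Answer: -9596/571641 ≈ -0.016787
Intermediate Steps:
(-332234 + 322638)/(159924 + 411717) = -9596/571641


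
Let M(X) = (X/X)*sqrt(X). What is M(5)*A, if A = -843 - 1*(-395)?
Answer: -448*sqrt(5) ≈ -1001.8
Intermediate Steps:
M(X) = sqrt(X) (M(X) = 1*sqrt(X) = sqrt(X))
A = -448 (A = -843 + 395 = -448)
M(5)*A = sqrt(5)*(-448) = -448*sqrt(5)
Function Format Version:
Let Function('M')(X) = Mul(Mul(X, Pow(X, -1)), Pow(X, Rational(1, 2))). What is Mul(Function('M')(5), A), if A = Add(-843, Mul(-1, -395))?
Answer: Mul(-448, Pow(5, Rational(1, 2))) ≈ -1001.8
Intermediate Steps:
Function('M')(X) = Pow(X, Rational(1, 2)) (Function('M')(X) = Mul(1, Pow(X, Rational(1, 2))) = Pow(X, Rational(1, 2)))
A = -448 (A = Add(-843, 395) = -448)
Mul(Function('M')(5), A) = Mul(Pow(5, Rational(1, 2)), -448) = Mul(-448, Pow(5, Rational(1, 2)))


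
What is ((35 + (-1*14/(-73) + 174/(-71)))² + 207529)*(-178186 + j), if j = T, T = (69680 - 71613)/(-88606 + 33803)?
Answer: -54721322386338695458250/1472199787667 ≈ -3.7170e+10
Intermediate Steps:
T = 1933/54803 (T = -1933/(-54803) = -1933*(-1/54803) = 1933/54803 ≈ 0.035272)
j = 1933/54803 ≈ 0.035272
((35 + (-1*14/(-73) + 174/(-71)))² + 207529)*(-178186 + j) = ((35 + (-1*14/(-73) + 174/(-71)))² + 207529)*(-178186 + 1933/54803) = ((35 + (-14*(-1/73) + 174*(-1/71)))² + 207529)*(-9765125425/54803) = ((35 + (14/73 - 174/71))² + 207529)*(-9765125425/54803) = ((35 - 11708/5183)² + 207529)*(-9765125425/54803) = ((169697/5183)² + 207529)*(-9765125425/54803) = (28797071809/26863489 + 207529)*(-9765125425/54803) = (5603750080490/26863489)*(-9765125425/54803) = -54721322386338695458250/1472199787667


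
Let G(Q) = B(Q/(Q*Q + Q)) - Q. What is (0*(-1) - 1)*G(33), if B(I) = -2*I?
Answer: 562/17 ≈ 33.059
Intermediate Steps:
G(Q) = -Q - 2*Q/(Q + Q²) (G(Q) = -2*Q/(Q*Q + Q) - Q = -2*Q/(Q² + Q) - Q = -2*Q/(Q + Q²) - Q = -Q - 2*Q/(Q + Q²))
(0*(-1) - 1)*G(33) = (0*(-1) - 1)*((-2 - 1*33*(1 + 33))/(1 + 33)) = (0 - 1)*((-2 - 1*33*34)/34) = -(-2 - 1122)/34 = -(-1124)/34 = -1*(-562/17) = 562/17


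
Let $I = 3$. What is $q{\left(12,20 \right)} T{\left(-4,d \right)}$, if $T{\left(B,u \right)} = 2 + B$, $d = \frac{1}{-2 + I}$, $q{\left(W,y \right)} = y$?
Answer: $-40$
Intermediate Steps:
$d = 1$ ($d = \frac{1}{-2 + 3} = 1^{-1} = 1$)
$q{\left(12,20 \right)} T{\left(-4,d \right)} = 20 \left(2 - 4\right) = 20 \left(-2\right) = -40$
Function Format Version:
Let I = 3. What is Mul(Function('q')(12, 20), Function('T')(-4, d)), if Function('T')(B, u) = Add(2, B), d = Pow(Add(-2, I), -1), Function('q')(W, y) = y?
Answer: -40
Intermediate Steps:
d = 1 (d = Pow(Add(-2, 3), -1) = Pow(1, -1) = 1)
Mul(Function('q')(12, 20), Function('T')(-4, d)) = Mul(20, Add(2, -4)) = Mul(20, -2) = -40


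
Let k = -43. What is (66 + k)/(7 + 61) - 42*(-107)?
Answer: 305615/68 ≈ 4494.3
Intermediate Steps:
(66 + k)/(7 + 61) - 42*(-107) = (66 - 43)/(7 + 61) - 42*(-107) = 23/68 + 4494 = 305615/68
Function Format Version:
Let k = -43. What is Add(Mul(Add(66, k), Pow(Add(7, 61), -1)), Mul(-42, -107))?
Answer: Rational(305615, 68) ≈ 4494.3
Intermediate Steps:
Add(Mul(Add(66, k), Pow(Add(7, 61), -1)), Mul(-42, -107)) = Add(Mul(Add(66, -43), Pow(Add(7, 61), -1)), Mul(-42, -107)) = Add(Mul(23, Pow(68, -1)), 4494) = Add(Mul(23, Rational(1, 68)), 4494) = Add(Rational(23, 68), 4494) = Rational(305615, 68)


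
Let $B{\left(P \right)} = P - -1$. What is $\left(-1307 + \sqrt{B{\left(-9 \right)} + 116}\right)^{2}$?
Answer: $1708357 - 15684 \sqrt{3} \approx 1.6812 \cdot 10^{6}$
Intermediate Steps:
$B{\left(P \right)} = 1 + P$ ($B{\left(P \right)} = P + 1 = 1 + P$)
$\left(-1307 + \sqrt{B{\left(-9 \right)} + 116}\right)^{2} = \left(-1307 + \sqrt{\left(1 - 9\right) + 116}\right)^{2} = \left(-1307 + \sqrt{-8 + 116}\right)^{2} = \left(-1307 + \sqrt{108}\right)^{2} = \left(-1307 + 6 \sqrt{3}\right)^{2}$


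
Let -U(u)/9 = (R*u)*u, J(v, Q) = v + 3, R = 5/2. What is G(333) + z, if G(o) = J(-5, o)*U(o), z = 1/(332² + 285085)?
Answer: 1972593886546/395309 ≈ 4.9900e+6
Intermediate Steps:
R = 5/2 (R = 5*(½) = 5/2 ≈ 2.5000)
z = 1/395309 (z = 1/(110224 + 285085) = 1/395309 ≈ 2.5297e-6)
J(v, Q) = 3 + v
U(u) = -45*u²/2 (U(u) = -9*5*u/2*u = -45*u²/2)
G(o) = 45*o² (G(o) = (3 - 5)*(-45*o²/2) = -(-45)*o² = 45*o²)
G(333) + z = 45*333² + 1/395309 = 45*110889 + 1/395309 = 4990005 + 1/395309 = 1972593886546/395309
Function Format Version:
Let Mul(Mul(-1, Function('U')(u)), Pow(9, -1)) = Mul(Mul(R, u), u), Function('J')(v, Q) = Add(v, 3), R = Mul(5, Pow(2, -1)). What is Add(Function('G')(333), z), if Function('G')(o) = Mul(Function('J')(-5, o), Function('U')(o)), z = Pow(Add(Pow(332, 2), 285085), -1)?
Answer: Rational(1972593886546, 395309) ≈ 4.9900e+6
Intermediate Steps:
R = Rational(5, 2) (R = Mul(5, Rational(1, 2)) = Rational(5, 2) ≈ 2.5000)
z = Rational(1, 395309) (z = Pow(Add(110224, 285085), -1) = Pow(395309, -1) = Rational(1, 395309) ≈ 2.5297e-6)
Function('J')(v, Q) = Add(3, v)
Function('U')(u) = Mul(Rational(-45, 2), Pow(u, 2)) (Function('U')(u) = Mul(-9, Mul(Mul(Rational(5, 2), u), u)) = Mul(-9, Mul(Rational(5, 2), Pow(u, 2))) = Mul(Rational(-45, 2), Pow(u, 2)))
Function('G')(o) = Mul(45, Pow(o, 2)) (Function('G')(o) = Mul(Add(3, -5), Mul(Rational(-45, 2), Pow(o, 2))) = Mul(-2, Mul(Rational(-45, 2), Pow(o, 2))) = Mul(45, Pow(o, 2)))
Add(Function('G')(333), z) = Add(Mul(45, Pow(333, 2)), Rational(1, 395309)) = Add(Mul(45, 110889), Rational(1, 395309)) = Add(4990005, Rational(1, 395309)) = Rational(1972593886546, 395309)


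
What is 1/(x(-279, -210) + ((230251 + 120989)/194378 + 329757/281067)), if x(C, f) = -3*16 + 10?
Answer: -9105540221/318873948527 ≈ -0.028555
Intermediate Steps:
x(C, f) = -38 (x(C, f) = -48 + 10 = -38)
1/(x(-279, -210) + ((230251 + 120989)/194378 + 329757/281067)) = 1/(-38 + ((230251 + 120989)/194378 + 329757/281067)) = 1/(-38 + (351240*(1/194378) + 329757*(1/281067))) = 1/(-38 + (175620/97189 + 109919/93689)) = 1/(-38 + 27136579871/9105540221) = 1/(-318873948527/9105540221) = -9105540221/318873948527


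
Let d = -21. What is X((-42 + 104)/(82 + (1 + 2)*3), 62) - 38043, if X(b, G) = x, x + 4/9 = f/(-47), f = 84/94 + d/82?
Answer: -62020043071/1630242 ≈ -38043.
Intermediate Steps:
f = 2457/3854 (f = 84/94 - 21/82 = 84*(1/94) - 21*1/82 = 42/47 - 21/82 = 2457/3854 ≈ 0.63752)
x = -746665/1630242 (x = -4/9 + (2457/3854)/(-47) = -4/9 + (2457/3854)*(-1/47) = -4/9 - 2457/181138 = -746665/1630242 ≈ -0.45801)
X(b, G) = -746665/1630242
X((-42 + 104)/(82 + (1 + 2)*3), 62) - 38043 = -746665/1630242 - 38043 = -62020043071/1630242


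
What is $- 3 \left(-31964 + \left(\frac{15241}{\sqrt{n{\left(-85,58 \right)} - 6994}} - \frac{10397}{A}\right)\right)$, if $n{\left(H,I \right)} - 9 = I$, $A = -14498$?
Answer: $\frac{1390211025}{14498} + \frac{15241 i \sqrt{6927}}{2309} \approx 95890.0 + 549.37 i$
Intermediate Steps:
$n{\left(H,I \right)} = 9 + I$
$- 3 \left(-31964 + \left(\frac{15241}{\sqrt{n{\left(-85,58 \right)} - 6994}} - \frac{10397}{A}\right)\right) = - 3 \left(-31964 + \left(\frac{15241}{\sqrt{\left(9 + 58\right) - 6994}} - \frac{10397}{-14498}\right)\right) = - 3 \left(-31964 + \left(\frac{15241}{\sqrt{67 - 6994}} - - \frac{10397}{14498}\right)\right) = - 3 \left(-31964 + \left(\frac{15241}{\sqrt{-6927}} + \frac{10397}{14498}\right)\right) = - 3 \left(-31964 + \left(\frac{15241}{i \sqrt{6927}} + \frac{10397}{14498}\right)\right) = - 3 \left(-31964 + \left(15241 \left(- \frac{i \sqrt{6927}}{6927}\right) + \frac{10397}{14498}\right)\right) = - 3 \left(-31964 + \left(- \frac{15241 i \sqrt{6927}}{6927} + \frac{10397}{14498}\right)\right) = - 3 \left(-31964 + \left(\frac{10397}{14498} - \frac{15241 i \sqrt{6927}}{6927}\right)\right) = - 3 \left(- \frac{463403675}{14498} - \frac{15241 i \sqrt{6927}}{6927}\right) = \frac{1390211025}{14498} + \frac{15241 i \sqrt{6927}}{2309}$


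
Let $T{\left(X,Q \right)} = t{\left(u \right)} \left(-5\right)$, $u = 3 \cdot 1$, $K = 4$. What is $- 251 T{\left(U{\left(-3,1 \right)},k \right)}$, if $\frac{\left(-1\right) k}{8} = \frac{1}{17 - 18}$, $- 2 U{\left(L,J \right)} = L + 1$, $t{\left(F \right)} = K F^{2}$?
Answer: $45180$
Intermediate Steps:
$u = 3$
$t{\left(F \right)} = 4 F^{2}$
$U{\left(L,J \right)} = - \frac{1}{2} - \frac{L}{2}$ ($U{\left(L,J \right)} = - \frac{L + 1}{2} = - \frac{1 + L}{2} = - \frac{1}{2} - \frac{L}{2}$)
$k = 8$ ($k = - \frac{8}{17 - 18} = - \frac{8}{-1} = \left(-8\right) \left(-1\right) = 8$)
$T{\left(X,Q \right)} = -180$ ($T{\left(X,Q \right)} = 4 \cdot 3^{2} \left(-5\right) = 4 \cdot 9 \left(-5\right) = 36 \left(-5\right) = -180$)
$- 251 T{\left(U{\left(-3,1 \right)},k \right)} = \left(-251\right) \left(-180\right) = 45180$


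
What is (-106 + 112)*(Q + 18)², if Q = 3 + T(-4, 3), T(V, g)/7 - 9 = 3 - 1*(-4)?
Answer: 106134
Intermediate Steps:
T(V, g) = 112 (T(V, g) = 63 + 7*(3 - 1*(-4)) = 63 + 7*(3 + 4) = 63 + 7*7 = 63 + 49 = 112)
Q = 115 (Q = 3 + 112 = 115)
(-106 + 112)*(Q + 18)² = (-106 + 112)*(115 + 18)² = 6*133² = 6*17689 = 106134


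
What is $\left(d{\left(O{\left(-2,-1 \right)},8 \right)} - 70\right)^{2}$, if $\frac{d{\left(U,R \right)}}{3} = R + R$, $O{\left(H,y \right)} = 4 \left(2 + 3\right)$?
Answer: $484$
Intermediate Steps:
$O{\left(H,y \right)} = 20$ ($O{\left(H,y \right)} = 4 \cdot 5 = 20$)
$d{\left(U,R \right)} = 6 R$ ($d{\left(U,R \right)} = 3 \left(R + R\right) = 3 \cdot 2 R = 6 R$)
$\left(d{\left(O{\left(-2,-1 \right)},8 \right)} - 70\right)^{2} = \left(6 \cdot 8 - 70\right)^{2} = \left(48 - 70\right)^{2} = \left(-22\right)^{2} = 484$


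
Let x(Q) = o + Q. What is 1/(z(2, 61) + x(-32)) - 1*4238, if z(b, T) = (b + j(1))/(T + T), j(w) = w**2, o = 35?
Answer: -1563700/369 ≈ -4237.7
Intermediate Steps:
z(b, T) = (1 + b)/(2*T) (z(b, T) = (b + 1**2)/(T + T) = (b + 1)/((2*T)) = (1 + b)*(1/(2*T)) = (1 + b)/(2*T))
x(Q) = 35 + Q
1/(z(2, 61) + x(-32)) - 1*4238 = 1/((1/2)*(1 + 2)/61 + (35 - 32)) - 1*4238 = 1/((1/2)*(1/61)*3 + 3) - 4238 = 1/(3/122 + 3) - 4238 = 1/(369/122) - 4238 = 122/369 - 4238 = -1563700/369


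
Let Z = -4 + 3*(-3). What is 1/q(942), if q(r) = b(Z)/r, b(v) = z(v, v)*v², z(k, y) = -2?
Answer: -471/169 ≈ -2.7870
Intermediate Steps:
Z = -13 (Z = -4 - 9 = -13)
b(v) = -2*v²
q(r) = -338/r (q(r) = (-2*(-13)²)/r = (-2*169)/r = -338/r)
1/q(942) = 1/(-338/942) = 1/(-338*1/942) = 1/(-169/471) = -471/169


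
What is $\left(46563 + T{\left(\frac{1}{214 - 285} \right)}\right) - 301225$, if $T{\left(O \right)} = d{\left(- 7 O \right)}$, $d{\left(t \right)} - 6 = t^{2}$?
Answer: $- \frac{1283720847}{5041} \approx -2.5466 \cdot 10^{5}$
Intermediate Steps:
$d{\left(t \right)} = 6 + t^{2}$
$T{\left(O \right)} = 6 + 49 O^{2}$ ($T{\left(O \right)} = 6 + \left(- 7 O\right)^{2} = 6 + 49 O^{2}$)
$\left(46563 + T{\left(\frac{1}{214 - 285} \right)}\right) - 301225 = \left(46563 + \left(6 + 49 \left(\frac{1}{214 - 285}\right)^{2}\right)\right) - 301225 = \left(46563 + \left(6 + 49 \left(\frac{1}{-71}\right)^{2}\right)\right) - 301225 = \left(46563 + \left(6 + 49 \left(- \frac{1}{71}\right)^{2}\right)\right) - 301225 = \left(46563 + \left(6 + 49 \cdot \frac{1}{5041}\right)\right) - 301225 = \left(46563 + \left(6 + \frac{49}{5041}\right)\right) - 301225 = \left(46563 + \frac{30295}{5041}\right) - 301225 = \frac{234754378}{5041} - 301225 = - \frac{1283720847}{5041}$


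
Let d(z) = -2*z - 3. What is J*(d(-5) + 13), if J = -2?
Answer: -40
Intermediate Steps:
d(z) = -3 - 2*z
J*(d(-5) + 13) = -2*((-3 - 2*(-5)) + 13) = -2*((-3 + 10) + 13) = -2*(7 + 13) = -2*20 = -40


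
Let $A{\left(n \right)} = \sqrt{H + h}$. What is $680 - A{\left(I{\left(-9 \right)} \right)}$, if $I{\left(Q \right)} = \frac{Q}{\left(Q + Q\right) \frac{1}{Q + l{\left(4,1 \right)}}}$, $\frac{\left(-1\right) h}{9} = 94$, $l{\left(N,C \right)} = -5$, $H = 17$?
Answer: $680 - i \sqrt{829} \approx 680.0 - 28.792 i$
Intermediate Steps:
$h = -846$ ($h = \left(-9\right) 94 = -846$)
$I{\left(Q \right)} = - \frac{5}{2} + \frac{Q}{2}$ ($I{\left(Q \right)} = \frac{Q}{\left(Q + Q\right) \frac{1}{Q - 5}} = \frac{Q}{2 Q \frac{1}{-5 + Q}} = Q \frac{-5 + Q}{2 Q} = - \frac{5}{2} + \frac{Q}{2}$)
$A{\left(n \right)} = i \sqrt{829}$ ($A{\left(n \right)} = \sqrt{17 - 846} = \sqrt{-829} = i \sqrt{829}$)
$680 - A{\left(I{\left(-9 \right)} \right)} = 680 - i \sqrt{829}$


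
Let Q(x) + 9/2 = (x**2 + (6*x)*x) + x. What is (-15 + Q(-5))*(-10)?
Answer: -1505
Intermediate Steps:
Q(x) = -9/2 + x + 7*x**2 (Q(x) = -9/2 + ((x**2 + (6*x)*x) + x) = -9/2 + ((x**2 + 6*x**2) + x) = -9/2 + (7*x**2 + x) = -9/2 + (x + 7*x**2) = -9/2 + x + 7*x**2)
(-15 + Q(-5))*(-10) = (-15 + (-9/2 - 5 + 7*(-5)**2))*(-10) = (-15 + (-9/2 - 5 + 7*25))*(-10) = (-15 + (-9/2 - 5 + 175))*(-10) = (-15 + 331/2)*(-10) = (301/2)*(-10) = -1505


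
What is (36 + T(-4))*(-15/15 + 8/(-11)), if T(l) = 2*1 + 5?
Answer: -817/11 ≈ -74.273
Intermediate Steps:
T(l) = 7 (T(l) = 2 + 5 = 7)
(36 + T(-4))*(-15/15 + 8/(-11)) = (36 + 7)*(-15/15 + 8/(-11)) = 43*(-15*1/15 + 8*(-1/11)) = 43*(-1 - 8/11) = 43*(-19/11) = -817/11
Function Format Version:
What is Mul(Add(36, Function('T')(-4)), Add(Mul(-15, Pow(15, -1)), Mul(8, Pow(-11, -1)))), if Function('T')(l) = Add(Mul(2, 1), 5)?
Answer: Rational(-817, 11) ≈ -74.273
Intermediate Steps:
Function('T')(l) = 7 (Function('T')(l) = Add(2, 5) = 7)
Mul(Add(36, Function('T')(-4)), Add(Mul(-15, Pow(15, -1)), Mul(8, Pow(-11, -1)))) = Mul(Add(36, 7), Add(Mul(-15, Pow(15, -1)), Mul(8, Pow(-11, -1)))) = Mul(43, Add(Mul(-15, Rational(1, 15)), Mul(8, Rational(-1, 11)))) = Mul(43, Add(-1, Rational(-8, 11))) = Mul(43, Rational(-19, 11)) = Rational(-817, 11)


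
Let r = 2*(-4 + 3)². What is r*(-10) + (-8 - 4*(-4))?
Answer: -12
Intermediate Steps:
r = 2 (r = 2*(-1)² = 2*1 = 2)
r*(-10) + (-8 - 4*(-4)) = 2*(-10) + (-8 - 4*(-4)) = -20 + (-8 + 16) = -20 + 8 = -12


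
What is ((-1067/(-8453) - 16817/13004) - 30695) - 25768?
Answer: -6206700012789/109922812 ≈ -56464.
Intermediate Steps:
((-1067/(-8453) - 16817/13004) - 30695) - 25768 = ((-1067*(-1/8453) - 16817*1/13004) - 30695) - 25768 = ((1067/8453 - 16817/13004) - 30695) - 25768 = (-128278833/109922812 - 30695) - 25768 = -3374208993173/109922812 - 25768 = -6206700012789/109922812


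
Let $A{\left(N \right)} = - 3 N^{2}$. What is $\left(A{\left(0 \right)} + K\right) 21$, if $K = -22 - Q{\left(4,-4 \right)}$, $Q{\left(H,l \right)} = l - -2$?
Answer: $-420$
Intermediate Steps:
$Q{\left(H,l \right)} = 2 + l$ ($Q{\left(H,l \right)} = l + 2 = 2 + l$)
$K = -20$ ($K = -22 - \left(2 - 4\right) = -22 - -2 = -22 + 2 = -20$)
$\left(A{\left(0 \right)} + K\right) 21 = \left(- 3 \cdot 0^{2} - 20\right) 21 = \left(\left(-3\right) 0 - 20\right) 21 = \left(0 - 20\right) 21 = \left(-20\right) 21 = -420$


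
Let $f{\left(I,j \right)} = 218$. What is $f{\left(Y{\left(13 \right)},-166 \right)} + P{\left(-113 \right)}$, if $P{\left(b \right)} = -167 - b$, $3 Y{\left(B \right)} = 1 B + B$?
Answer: $164$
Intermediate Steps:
$Y{\left(B \right)} = \frac{2 B}{3}$ ($Y{\left(B \right)} = \frac{1 B + B}{3} = \frac{B + B}{3} = \frac{2 B}{3}$)
$f{\left(Y{\left(13 \right)},-166 \right)} + P{\left(-113 \right)} = 218 - 54 = 164$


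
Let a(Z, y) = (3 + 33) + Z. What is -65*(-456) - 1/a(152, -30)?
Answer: 5572319/188 ≈ 29640.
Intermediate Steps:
a(Z, y) = 36 + Z
-65*(-456) - 1/a(152, -30) = -65*(-456) - 1/(36 + 152) = 29640 - 1/188 = 5572319/188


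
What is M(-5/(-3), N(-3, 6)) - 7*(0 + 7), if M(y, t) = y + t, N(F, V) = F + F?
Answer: -160/3 ≈ -53.333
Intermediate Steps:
N(F, V) = 2*F
M(y, t) = t + y
M(-5/(-3), N(-3, 6)) - 7*(0 + 7) = (2*(-3) - 5/(-3)) - 7*(0 + 7) = (-6 - 5*(-1/3)) - 7*7 = (-6 + 5/3) - 49 = -13/3 - 49 = -160/3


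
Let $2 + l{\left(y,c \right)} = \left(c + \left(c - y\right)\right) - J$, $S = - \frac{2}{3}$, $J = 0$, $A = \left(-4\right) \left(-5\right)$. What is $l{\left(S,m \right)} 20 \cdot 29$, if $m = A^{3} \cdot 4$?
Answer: $\frac{111357680}{3} \approx 3.7119 \cdot 10^{7}$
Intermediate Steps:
$A = 20$
$S = - \frac{2}{3}$ ($S = \left(-2\right) \frac{1}{3} = - \frac{2}{3} \approx -0.66667$)
$m = 32000$ ($m = 20^{3} \cdot 4 = 8000 \cdot 4 = 32000$)
$l{\left(y,c \right)} = -2 - y + 2 c$ ($l{\left(y,c \right)} = -2 + \left(\left(c + \left(c - y\right)\right) - 0\right) = -2 + \left(\left(- y + 2 c\right) + 0\right) = -2 + \left(- y + 2 c\right) = -2 - y + 2 c$)
$l{\left(S,m \right)} 20 \cdot 29 = \left(-2 - - \frac{2}{3} + 2 \cdot 32000\right) 20 \cdot 29 = \left(-2 + \frac{2}{3} + 64000\right) 20 \cdot 29 = \frac{191996}{3} \cdot 20 \cdot 29 = \frac{3839920}{3} \cdot 29 = \frac{111357680}{3}$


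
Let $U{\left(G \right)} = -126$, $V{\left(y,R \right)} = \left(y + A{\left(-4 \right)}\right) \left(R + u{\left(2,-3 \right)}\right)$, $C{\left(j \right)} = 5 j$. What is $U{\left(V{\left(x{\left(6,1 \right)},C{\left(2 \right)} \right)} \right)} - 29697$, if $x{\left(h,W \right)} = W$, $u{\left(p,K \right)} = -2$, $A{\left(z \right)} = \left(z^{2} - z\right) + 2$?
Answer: $-29823$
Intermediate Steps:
$A{\left(z \right)} = 2 + z^{2} - z$
$V{\left(y,R \right)} = \left(-2 + R\right) \left(22 + y\right)$ ($V{\left(y,R \right)} = \left(y + \left(2 + \left(-4\right)^{2} - -4\right)\right) \left(R - 2\right) = \left(y + \left(2 + 16 + 4\right)\right) \left(-2 + R\right) = \left(y + 22\right) \left(-2 + R\right) = \left(22 + y\right) \left(-2 + R\right) = \left(-2 + R\right) \left(22 + y\right)$)
$U{\left(V{\left(x{\left(6,1 \right)},C{\left(2 \right)} \right)} \right)} - 29697 = -126 - 29697 = -29823$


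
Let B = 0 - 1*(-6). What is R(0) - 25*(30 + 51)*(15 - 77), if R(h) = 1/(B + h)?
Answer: 753301/6 ≈ 1.2555e+5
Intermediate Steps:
B = 6 (B = 0 + 6 = 6)
R(h) = 1/(6 + h)
R(0) - 25*(30 + 51)*(15 - 77) = 1/(6 + 0) - 25*(30 + 51)*(15 - 77) = 1/6 - 2025*(-62) = 1/6 - 25*(-5022) = 1/6 + 125550 = 753301/6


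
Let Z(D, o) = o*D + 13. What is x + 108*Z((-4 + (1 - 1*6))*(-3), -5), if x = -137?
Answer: -13313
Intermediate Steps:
Z(D, o) = 13 + D*o (Z(D, o) = D*o + 13 = 13 + D*o)
x + 108*Z((-4 + (1 - 1*6))*(-3), -5) = -137 + 108*(13 + ((-4 + (1 - 1*6))*(-3))*(-5)) = -137 + 108*(13 + ((-4 + (1 - 6))*(-3))*(-5)) = -137 + 108*(13 + ((-4 - 5)*(-3))*(-5)) = -137 + 108*(13 - 9*(-3)*(-5)) = -137 + 108*(13 + 27*(-5)) = -137 + 108*(13 - 135) = -137 + 108*(-122) = -137 - 13176 = -13313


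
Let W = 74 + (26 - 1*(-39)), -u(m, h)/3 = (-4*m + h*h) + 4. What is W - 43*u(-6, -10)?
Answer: 16651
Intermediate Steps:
u(m, h) = -12 - 3*h² + 12*m (u(m, h) = -3*((-4*m + h*h) + 4) = -3*((-4*m + h²) + 4) = -3*((h² - 4*m) + 4) = -3*(4 + h² - 4*m) = -12 - 3*h² + 12*m)
W = 139 (W = 74 + (26 + 39) = 74 + 65 = 139)
W - 43*u(-6, -10) = 139 - 43*(-12 - 3*(-10)² + 12*(-6)) = 139 - 43*(-12 - 3*100 - 72) = 139 - 43*(-12 - 300 - 72) = 139 - 43*(-384) = 139 + 16512 = 16651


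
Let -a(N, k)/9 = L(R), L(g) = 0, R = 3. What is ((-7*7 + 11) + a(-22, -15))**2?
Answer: 1444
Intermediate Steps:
a(N, k) = 0 (a(N, k) = -9*0 = 0)
((-7*7 + 11) + a(-22, -15))**2 = ((-7*7 + 11) + 0)**2 = ((-49 + 11) + 0)**2 = (-38 + 0)**2 = (-38)**2 = 1444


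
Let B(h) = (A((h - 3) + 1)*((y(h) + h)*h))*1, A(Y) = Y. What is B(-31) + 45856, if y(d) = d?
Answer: -17570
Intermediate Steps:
B(h) = 2*h²*(-2 + h) (B(h) = (((h - 3) + 1)*((h + h)*h))*1 = (((-3 + h) + 1)*((2*h)*h))*1 = ((-2 + h)*(2*h²))*1 = (2*h²*(-2 + h))*1 = 2*h²*(-2 + h))
B(-31) + 45856 = 2*(-31)²*(-2 - 31) + 45856 = 2*961*(-33) + 45856 = -63426 + 45856 = -17570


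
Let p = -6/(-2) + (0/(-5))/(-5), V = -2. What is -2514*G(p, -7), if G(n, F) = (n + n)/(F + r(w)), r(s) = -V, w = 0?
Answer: 15084/5 ≈ 3016.8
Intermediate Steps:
p = 3 (p = -6*(-½) + (0*(-⅕))*(-⅕) = 3 + 0*(-⅕) = 3 + 0 = 3)
r(s) = 2 (r(s) = -1*(-2) = 2)
G(n, F) = 2*n/(2 + F) (G(n, F) = (n + n)/(F + 2) = (2*n)/(2 + F) = 2*n/(2 + F))
-2514*G(p, -7) = -5028*3/(2 - 7) = -5028*3/(-5) = -5028*3*(-1)/5 = -2514*(-6/5) = 15084/5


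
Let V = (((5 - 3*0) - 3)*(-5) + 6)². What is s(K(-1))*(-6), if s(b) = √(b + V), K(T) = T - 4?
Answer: -6*√11 ≈ -19.900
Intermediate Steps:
K(T) = -4 + T
V = 16 (V = (((5 + 0) - 3)*(-5) + 6)² = ((5 - 3)*(-5) + 6)² = (2*(-5) + 6)² = (-10 + 6)² = (-4)² = 16)
s(b) = √(16 + b) (s(b) = √(b + 16) = √(16 + b))
s(K(-1))*(-6) = √(16 + (-4 - 1))*(-6) = √(16 - 5)*(-6) = √11*(-6) = -6*√11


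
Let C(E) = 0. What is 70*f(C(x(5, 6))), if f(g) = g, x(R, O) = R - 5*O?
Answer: 0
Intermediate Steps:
70*f(C(x(5, 6))) = 70*0 = 0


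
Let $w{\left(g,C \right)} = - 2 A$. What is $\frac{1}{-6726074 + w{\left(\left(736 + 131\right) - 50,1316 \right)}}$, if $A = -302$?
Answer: $- \frac{1}{6725470} \approx -1.4869 \cdot 10^{-7}$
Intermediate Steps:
$w{\left(g,C \right)} = 604$ ($w{\left(g,C \right)} = \left(-2\right) \left(-302\right) = 604$)
$\frac{1}{-6726074 + w{\left(\left(736 + 131\right) - 50,1316 \right)}} = \frac{1}{-6726074 + 604} = \frac{1}{-6725470} = - \frac{1}{6725470}$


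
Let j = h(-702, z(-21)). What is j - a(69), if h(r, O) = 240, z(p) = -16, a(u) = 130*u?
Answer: -8730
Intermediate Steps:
j = 240
j - a(69) = 240 - 130*69 = 240 - 1*8970 = 240 - 8970 = -8730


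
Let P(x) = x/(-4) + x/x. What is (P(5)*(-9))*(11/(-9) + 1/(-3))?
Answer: -7/2 ≈ -3.5000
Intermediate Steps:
P(x) = 1 - x/4 (P(x) = x*(-1/4) + 1 = -x/4 + 1 = 1 - x/4)
(P(5)*(-9))*(11/(-9) + 1/(-3)) = ((1 - 1/4*5)*(-9))*(11/(-9) + 1/(-3)) = ((1 - 5/4)*(-9))*(11*(-1/9) + 1*(-1/3)) = (-1/4*(-9))*(-11/9 - 1/3) = (9/4)*(-14/9) = -7/2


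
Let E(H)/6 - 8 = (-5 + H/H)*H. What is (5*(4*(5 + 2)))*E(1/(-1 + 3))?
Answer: 5040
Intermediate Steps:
E(H) = 48 - 24*H (E(H) = 48 + 6*((-5 + H/H)*H) = 48 + 6*((-5 + 1)*H) = 48 + 6*(-4*H) = 48 - 24*H)
(5*(4*(5 + 2)))*E(1/(-1 + 3)) = (5*(4*(5 + 2)))*(48 - 24/(-1 + 3)) = (5*(4*7))*(48 - 24/2) = (5*28)*(48 - 24*1/2) = 140*(48 - 12) = 140*36 = 5040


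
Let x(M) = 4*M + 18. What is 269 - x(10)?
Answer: 211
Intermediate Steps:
x(M) = 18 + 4*M
269 - x(10) = 269 - (18 + 4*10) = 269 - (18 + 40) = 269 - 1*58 = 269 - 58 = 211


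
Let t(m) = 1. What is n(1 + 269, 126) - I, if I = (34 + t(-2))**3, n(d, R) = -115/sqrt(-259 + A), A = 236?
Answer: -42875 + 5*I*sqrt(23) ≈ -42875.0 + 23.979*I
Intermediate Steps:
n(d, R) = 5*I*sqrt(23) (n(d, R) = -115/sqrt(-259 + 236) = -115*(-I*sqrt(23)/23) = -(-5)*I*sqrt(23) = 5*I*sqrt(23))
I = 42875 (I = (34 + 1)**3 = 35**3 = 42875)
n(1 + 269, 126) - I = 5*I*sqrt(23) - 1*42875 = 5*I*sqrt(23) - 42875 = -42875 + 5*I*sqrt(23)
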